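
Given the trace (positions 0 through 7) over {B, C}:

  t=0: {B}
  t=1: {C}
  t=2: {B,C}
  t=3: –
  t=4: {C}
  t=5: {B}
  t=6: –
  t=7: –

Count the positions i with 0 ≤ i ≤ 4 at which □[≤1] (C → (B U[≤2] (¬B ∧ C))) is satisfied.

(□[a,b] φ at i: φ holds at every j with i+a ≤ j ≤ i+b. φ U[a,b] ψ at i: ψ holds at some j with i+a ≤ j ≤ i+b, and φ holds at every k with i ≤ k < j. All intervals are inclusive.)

Evaluate at each i in [0,4]:
  i=0: ✓ (all of [0,1])
  i=1: ✗ (fails at j=2)
  i=2: ✗ (fails at j=2)
  i=3: ✓ (all of [3,4])
  i=4: ✓ (all of [4,5])
Positions where it holds: {0, 3, 4} → 3.

3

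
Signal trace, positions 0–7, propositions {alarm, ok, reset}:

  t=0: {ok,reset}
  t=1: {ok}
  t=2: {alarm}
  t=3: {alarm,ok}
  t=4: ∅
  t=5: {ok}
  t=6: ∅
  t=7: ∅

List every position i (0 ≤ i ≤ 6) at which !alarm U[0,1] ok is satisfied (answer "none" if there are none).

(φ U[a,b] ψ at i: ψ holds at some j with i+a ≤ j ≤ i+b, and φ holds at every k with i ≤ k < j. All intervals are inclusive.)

0, 1, 3, 4, 5

Evaluate at each i in [0,6]:
  i=0: ✓ (rhs at j=0)
  i=1: ✓ (rhs at j=1)
  i=2: ✗ (lhs fails at k=2 before rhs at j=3)
  i=3: ✓ (rhs at j=3)
  i=4: ✓ (rhs at j=5; lhs holds on [4,4])
  i=5: ✓ (rhs at j=5)
  i=6: ✗ (no rhs in [6,7])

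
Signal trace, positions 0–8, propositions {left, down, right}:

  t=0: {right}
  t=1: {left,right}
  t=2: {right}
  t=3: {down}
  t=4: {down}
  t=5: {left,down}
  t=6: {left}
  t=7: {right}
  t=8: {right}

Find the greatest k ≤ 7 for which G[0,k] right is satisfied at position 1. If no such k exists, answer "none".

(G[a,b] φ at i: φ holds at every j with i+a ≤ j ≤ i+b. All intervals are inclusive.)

right must hold from j=1 onward; find where it first fails.
  j=1: holds
  j=2: holds
  j=3: fails
Holds on [1,2], so largest k = 1.

1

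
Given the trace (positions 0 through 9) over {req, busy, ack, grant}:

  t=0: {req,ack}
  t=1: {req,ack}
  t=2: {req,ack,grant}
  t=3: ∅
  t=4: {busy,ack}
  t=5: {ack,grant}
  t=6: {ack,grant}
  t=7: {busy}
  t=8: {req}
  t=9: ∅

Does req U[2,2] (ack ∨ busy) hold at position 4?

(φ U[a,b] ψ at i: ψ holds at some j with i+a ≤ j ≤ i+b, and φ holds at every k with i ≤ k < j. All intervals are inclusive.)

Need some j in [6,6] with (ack ∨ busy), and req at every k in [4,j-1].
  j=6: (ack ∨ busy) holds, but req fails at k=4 → not this j.
No j in the window works → until fails.

False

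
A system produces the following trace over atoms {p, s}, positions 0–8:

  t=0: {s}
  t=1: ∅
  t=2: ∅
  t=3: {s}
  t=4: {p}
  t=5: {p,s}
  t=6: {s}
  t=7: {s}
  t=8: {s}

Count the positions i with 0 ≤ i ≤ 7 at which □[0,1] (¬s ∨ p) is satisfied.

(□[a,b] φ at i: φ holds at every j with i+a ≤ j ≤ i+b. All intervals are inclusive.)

2

Evaluate at each i in [0,7]:
  i=0: ✗ (fails at j=0)
  i=1: ✓ (all of [1,2])
  i=2: ✗ (fails at j=3)
  i=3: ✗ (fails at j=3)
  i=4: ✓ (all of [4,5])
  i=5: ✗ (fails at j=6)
  i=6: ✗ (fails at j=6)
  i=7: ✗ (fails at j=7)
Positions where it holds: {1, 4} → 2.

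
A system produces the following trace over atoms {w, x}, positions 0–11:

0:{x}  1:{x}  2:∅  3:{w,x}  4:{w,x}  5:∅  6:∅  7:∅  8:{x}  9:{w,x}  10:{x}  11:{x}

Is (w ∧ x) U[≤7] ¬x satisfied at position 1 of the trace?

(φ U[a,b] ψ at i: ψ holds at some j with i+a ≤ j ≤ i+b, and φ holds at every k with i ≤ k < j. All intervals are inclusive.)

False

Need some j in [1,8] with ¬x, and (w ∧ x) at every k in [1,j-1].
  j=1: ¬x false.
  j=2: ¬x holds, but (w ∧ x) fails at k=1 → not this j.
  j=3: ¬x false.
  j=4: ¬x false.
  j=5: ¬x holds, but (w ∧ x) fails at k=1 → not this j.
  j=6: ¬x holds, but (w ∧ x) fails at k=1 → not this j.
  j=7: ¬x holds, but (w ∧ x) fails at k=1 → not this j.
  j=8: ¬x false.
No j in the window works → until fails.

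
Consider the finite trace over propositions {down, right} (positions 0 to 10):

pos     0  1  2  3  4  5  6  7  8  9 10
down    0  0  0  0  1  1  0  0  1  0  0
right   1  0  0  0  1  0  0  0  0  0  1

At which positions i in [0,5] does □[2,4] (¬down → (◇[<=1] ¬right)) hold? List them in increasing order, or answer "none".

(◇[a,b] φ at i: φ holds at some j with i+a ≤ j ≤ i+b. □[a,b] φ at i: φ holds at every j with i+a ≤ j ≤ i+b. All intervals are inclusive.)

Evaluate at each i in [0,5]:
  i=0: ✓ (all of [2,4])
  i=1: ✓ (all of [3,5])
  i=2: ✓ (all of [4,6])
  i=3: ✓ (all of [5,7])
  i=4: ✓ (all of [6,8])
  i=5: ✓ (all of [7,9])

0, 1, 2, 3, 4, 5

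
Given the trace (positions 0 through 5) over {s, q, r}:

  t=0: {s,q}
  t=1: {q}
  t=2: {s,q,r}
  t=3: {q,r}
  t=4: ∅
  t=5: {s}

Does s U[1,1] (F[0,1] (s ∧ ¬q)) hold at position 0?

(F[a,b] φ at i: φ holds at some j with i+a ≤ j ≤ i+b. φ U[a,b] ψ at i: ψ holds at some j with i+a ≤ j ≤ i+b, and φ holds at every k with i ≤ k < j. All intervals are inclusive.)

No

Need some j in [1,1] with F[0,1] (s ∧ ¬q), and s at every k in [0,j-1].
  j=1: F[0,1] (s ∧ ¬q) — fails (none in [1,2]).
No j in the window works → until fails.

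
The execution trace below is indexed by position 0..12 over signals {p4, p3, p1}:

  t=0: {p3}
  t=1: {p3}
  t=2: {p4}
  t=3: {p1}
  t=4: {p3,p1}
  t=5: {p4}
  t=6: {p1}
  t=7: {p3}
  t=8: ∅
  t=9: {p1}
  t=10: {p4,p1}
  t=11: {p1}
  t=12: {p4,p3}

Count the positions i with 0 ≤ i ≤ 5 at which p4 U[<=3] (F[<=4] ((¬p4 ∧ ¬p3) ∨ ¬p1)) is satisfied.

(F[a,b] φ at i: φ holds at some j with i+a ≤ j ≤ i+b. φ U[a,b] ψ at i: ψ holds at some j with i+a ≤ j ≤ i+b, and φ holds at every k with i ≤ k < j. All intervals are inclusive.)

6

Evaluate at each i in [0,5]:
  i=0: ✓ (rhs at j=0)
  i=1: ✓ (rhs at j=1)
  i=2: ✓ (rhs at j=2)
  i=3: ✓ (rhs at j=3)
  i=4: ✓ (rhs at j=4)
  i=5: ✓ (rhs at j=5)
Positions where it holds: {0, 1, 2, 3, 4, 5} → 6.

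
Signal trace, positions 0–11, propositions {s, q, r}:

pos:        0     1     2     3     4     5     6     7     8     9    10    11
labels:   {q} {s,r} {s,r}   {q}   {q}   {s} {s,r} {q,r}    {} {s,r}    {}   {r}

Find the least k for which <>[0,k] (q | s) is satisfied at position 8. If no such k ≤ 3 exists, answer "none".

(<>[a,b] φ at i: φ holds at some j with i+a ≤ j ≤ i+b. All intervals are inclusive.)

1

Scan j = 8,9,… for (q | s):
  j=8: fails
  j=9: holds
First hit at j=9, so smallest k = 9-8 = 1.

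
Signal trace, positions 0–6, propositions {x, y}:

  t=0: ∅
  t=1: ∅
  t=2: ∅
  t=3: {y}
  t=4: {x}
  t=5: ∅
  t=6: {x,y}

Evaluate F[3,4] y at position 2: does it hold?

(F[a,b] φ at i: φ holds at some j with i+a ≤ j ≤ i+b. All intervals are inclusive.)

Check y at each j in [5,6]:
  j=5: false
  j=6: true
Found at j=6 → formula holds.

Yes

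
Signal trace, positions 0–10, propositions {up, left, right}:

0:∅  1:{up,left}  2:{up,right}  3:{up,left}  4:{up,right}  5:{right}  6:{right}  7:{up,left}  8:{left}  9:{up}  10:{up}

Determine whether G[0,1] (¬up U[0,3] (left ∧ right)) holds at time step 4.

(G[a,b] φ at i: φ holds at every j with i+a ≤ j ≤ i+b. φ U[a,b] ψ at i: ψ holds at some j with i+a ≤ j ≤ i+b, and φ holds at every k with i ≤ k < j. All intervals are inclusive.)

Check (¬up U[0,3] (left ∧ right)) at every j in [4,5]:
  j=4: fails
  j=5: fails
Fails at j=4 → formula fails.

False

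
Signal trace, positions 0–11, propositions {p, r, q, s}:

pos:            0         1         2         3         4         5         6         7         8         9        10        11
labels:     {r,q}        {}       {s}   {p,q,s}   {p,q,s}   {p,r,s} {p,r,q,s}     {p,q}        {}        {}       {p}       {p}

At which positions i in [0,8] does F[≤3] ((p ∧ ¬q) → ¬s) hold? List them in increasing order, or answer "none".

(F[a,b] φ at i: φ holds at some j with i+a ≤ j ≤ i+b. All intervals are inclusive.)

Evaluate at each i in [0,8]:
  i=0: ✓ (witness j=0)
  i=1: ✓ (witness j=1)
  i=2: ✓ (witness j=2)
  i=3: ✓ (witness j=3)
  i=4: ✓ (witness j=4)
  i=5: ✓ (witness j=6)
  i=6: ✓ (witness j=6)
  i=7: ✓ (witness j=7)
  i=8: ✓ (witness j=8)

0, 1, 2, 3, 4, 5, 6, 7, 8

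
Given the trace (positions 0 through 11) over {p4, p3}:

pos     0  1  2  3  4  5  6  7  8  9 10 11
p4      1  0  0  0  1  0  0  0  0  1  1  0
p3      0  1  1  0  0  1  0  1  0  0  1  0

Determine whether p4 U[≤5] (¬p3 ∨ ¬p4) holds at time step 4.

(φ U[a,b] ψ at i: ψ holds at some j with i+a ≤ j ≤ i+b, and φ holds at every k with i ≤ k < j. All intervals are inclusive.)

True

Need some j in [4,9] with (¬p3 ∨ ¬p4), and p4 at every k in [4,j-1].
  j=4: (¬p3 ∨ ¬p4) holds; no prefix to check → satisfied.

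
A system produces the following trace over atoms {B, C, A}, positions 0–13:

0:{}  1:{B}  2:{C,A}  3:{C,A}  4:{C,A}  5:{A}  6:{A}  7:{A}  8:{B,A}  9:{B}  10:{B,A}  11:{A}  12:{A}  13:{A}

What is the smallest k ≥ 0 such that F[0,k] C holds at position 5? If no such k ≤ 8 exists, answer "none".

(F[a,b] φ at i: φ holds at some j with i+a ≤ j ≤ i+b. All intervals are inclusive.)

Scan j = 5,6,… for C:
  j=5: fails
  j=6: fails
  j=7: fails
  j=8: fails
  j=9: fails
  j=10: fails
  j=11: fails
  j=12: fails
  j=13: fails
No j in [5,13] satisfies it → none.

none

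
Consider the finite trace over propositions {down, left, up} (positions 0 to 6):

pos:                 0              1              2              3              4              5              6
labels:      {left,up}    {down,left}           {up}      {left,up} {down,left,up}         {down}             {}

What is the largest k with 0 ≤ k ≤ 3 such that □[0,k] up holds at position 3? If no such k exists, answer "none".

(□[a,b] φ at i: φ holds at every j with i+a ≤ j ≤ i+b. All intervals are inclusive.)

1

up must hold from j=3 onward; find where it first fails.
  j=3: holds
  j=4: holds
  j=5: fails
Holds on [3,4], so largest k = 1.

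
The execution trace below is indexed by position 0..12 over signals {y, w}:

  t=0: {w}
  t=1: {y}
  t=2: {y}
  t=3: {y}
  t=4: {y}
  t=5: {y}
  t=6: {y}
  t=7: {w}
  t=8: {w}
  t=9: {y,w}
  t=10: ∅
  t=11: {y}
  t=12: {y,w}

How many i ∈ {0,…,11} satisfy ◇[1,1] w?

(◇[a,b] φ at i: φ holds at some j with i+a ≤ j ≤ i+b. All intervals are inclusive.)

4

Evaluate at each i in [0,11]:
  i=0: ✗ (none in [1,1])
  i=1: ✗ (none in [2,2])
  i=2: ✗ (none in [3,3])
  i=3: ✗ (none in [4,4])
  i=4: ✗ (none in [5,5])
  i=5: ✗ (none in [6,6])
  i=6: ✓ (witness j=7)
  i=7: ✓ (witness j=8)
  i=8: ✓ (witness j=9)
  i=9: ✗ (none in [10,10])
  i=10: ✗ (none in [11,11])
  i=11: ✓ (witness j=12)
Positions where it holds: {6, 7, 8, 11} → 4.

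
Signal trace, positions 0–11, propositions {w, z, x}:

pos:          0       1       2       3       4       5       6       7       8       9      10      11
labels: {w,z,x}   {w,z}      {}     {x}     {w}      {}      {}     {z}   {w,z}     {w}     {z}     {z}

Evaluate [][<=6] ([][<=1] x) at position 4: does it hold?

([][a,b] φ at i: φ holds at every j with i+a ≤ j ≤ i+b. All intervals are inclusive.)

Does not hold

Check [][<=1] x at every j in [4,10]:
  j=4: fails at 4
  j=5: fails at 5
  j=6: fails at 6
  j=7: fails at 7
  j=8: fails at 8
  j=9: fails at 9
  j=10: fails at 10
Fails at j=4 → formula fails.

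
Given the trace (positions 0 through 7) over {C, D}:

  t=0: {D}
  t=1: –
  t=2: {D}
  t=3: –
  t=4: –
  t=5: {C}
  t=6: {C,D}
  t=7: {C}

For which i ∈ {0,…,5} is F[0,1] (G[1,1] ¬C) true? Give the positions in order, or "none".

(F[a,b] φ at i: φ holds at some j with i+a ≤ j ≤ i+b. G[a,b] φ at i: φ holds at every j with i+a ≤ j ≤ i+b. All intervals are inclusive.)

0, 1, 2, 3

Evaluate at each i in [0,5]:
  i=0: ✓ (witness j=0)
  i=1: ✓ (witness j=1)
  i=2: ✓ (witness j=2)
  i=3: ✓ (witness j=3)
  i=4: ✗ (none in [4,5])
  i=5: ✗ (none in [5,6])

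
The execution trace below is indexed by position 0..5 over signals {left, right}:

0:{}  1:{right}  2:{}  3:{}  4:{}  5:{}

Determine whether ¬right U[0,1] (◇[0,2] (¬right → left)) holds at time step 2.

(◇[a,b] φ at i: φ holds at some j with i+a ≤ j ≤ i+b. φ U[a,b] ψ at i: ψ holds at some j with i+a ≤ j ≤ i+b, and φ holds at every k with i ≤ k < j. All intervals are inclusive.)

Need some j in [2,3] with ◇[0,2] (¬right → left), and ¬right at every k in [2,j-1].
  j=2: ◇[0,2] (¬right → left) — fails (none in [2,4]).
  j=3: ◇[0,2] (¬right → left) — fails (none in [3,5]).
No j in the window works → until fails.

No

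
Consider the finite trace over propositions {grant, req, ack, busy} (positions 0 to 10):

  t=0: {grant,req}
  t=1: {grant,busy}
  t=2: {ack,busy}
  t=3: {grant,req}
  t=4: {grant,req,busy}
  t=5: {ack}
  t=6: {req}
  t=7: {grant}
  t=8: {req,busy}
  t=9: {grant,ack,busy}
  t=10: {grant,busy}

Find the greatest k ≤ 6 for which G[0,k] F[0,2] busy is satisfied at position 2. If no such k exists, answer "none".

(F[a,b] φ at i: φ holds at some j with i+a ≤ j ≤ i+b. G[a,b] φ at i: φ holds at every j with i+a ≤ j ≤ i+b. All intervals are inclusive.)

F[0,2] busy must hold from j=2 onward; find where it first fails.
  j=2: holds
  j=3: holds
  j=4: holds
  j=5: fails
Holds on [2,4], so largest k = 2.

2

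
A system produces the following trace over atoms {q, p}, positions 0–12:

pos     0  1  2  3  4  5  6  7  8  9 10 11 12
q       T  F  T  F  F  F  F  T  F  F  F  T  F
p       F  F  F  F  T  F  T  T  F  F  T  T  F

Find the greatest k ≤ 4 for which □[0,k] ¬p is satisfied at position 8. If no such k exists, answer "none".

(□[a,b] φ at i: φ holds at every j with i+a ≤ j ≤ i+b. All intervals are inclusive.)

¬p must hold from j=8 onward; find where it first fails.
  j=8: holds
  j=9: holds
  j=10: fails
Holds on [8,9], so largest k = 1.

1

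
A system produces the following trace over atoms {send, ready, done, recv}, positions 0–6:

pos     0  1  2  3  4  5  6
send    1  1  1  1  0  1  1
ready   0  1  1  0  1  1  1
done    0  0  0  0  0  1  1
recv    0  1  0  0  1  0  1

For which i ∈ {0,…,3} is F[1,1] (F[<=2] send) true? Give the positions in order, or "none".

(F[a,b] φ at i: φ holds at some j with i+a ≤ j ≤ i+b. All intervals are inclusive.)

0, 1, 2, 3

Evaluate at each i in [0,3]:
  i=0: ✓ (witness j=1)
  i=1: ✓ (witness j=2)
  i=2: ✓ (witness j=3)
  i=3: ✓ (witness j=4)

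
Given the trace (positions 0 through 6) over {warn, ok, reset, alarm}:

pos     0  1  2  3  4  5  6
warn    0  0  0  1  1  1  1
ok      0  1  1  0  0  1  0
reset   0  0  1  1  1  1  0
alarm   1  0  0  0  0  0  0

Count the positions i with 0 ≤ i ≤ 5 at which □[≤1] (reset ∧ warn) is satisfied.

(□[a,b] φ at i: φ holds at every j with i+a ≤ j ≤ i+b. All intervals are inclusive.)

2

Evaluate at each i in [0,5]:
  i=0: ✗ (fails at j=0)
  i=1: ✗ (fails at j=1)
  i=2: ✗ (fails at j=2)
  i=3: ✓ (all of [3,4])
  i=4: ✓ (all of [4,5])
  i=5: ✗ (fails at j=6)
Positions where it holds: {3, 4} → 2.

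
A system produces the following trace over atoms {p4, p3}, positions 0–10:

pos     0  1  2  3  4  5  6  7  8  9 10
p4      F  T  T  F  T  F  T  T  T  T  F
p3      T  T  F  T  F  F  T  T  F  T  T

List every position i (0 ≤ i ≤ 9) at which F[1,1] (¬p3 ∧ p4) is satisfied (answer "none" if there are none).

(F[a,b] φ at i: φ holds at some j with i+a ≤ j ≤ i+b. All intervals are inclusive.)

Evaluate at each i in [0,9]:
  i=0: ✗ (none in [1,1])
  i=1: ✓ (witness j=2)
  i=2: ✗ (none in [3,3])
  i=3: ✓ (witness j=4)
  i=4: ✗ (none in [5,5])
  i=5: ✗ (none in [6,6])
  i=6: ✗ (none in [7,7])
  i=7: ✓ (witness j=8)
  i=8: ✗ (none in [9,9])
  i=9: ✗ (none in [10,10])

1, 3, 7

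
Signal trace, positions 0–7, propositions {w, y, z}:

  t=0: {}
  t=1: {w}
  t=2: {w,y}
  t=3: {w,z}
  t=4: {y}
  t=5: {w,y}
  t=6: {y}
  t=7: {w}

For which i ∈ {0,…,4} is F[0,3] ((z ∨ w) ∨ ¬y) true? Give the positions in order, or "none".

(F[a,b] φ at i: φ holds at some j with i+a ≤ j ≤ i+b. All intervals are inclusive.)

0, 1, 2, 3, 4

Evaluate at each i in [0,4]:
  i=0: ✓ (witness j=0)
  i=1: ✓ (witness j=1)
  i=2: ✓ (witness j=2)
  i=3: ✓ (witness j=3)
  i=4: ✓ (witness j=5)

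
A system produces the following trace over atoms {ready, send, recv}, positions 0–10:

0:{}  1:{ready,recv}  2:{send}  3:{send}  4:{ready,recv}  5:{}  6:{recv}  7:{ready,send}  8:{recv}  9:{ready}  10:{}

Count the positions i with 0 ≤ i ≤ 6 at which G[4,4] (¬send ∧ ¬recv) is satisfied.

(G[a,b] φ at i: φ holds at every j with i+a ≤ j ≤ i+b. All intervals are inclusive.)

3

Evaluate at each i in [0,6]:
  i=0: ✗ (fails at j=4)
  i=1: ✓ (all of [5,5])
  i=2: ✗ (fails at j=6)
  i=3: ✗ (fails at j=7)
  i=4: ✗ (fails at j=8)
  i=5: ✓ (all of [9,9])
  i=6: ✓ (all of [10,10])
Positions where it holds: {1, 5, 6} → 3.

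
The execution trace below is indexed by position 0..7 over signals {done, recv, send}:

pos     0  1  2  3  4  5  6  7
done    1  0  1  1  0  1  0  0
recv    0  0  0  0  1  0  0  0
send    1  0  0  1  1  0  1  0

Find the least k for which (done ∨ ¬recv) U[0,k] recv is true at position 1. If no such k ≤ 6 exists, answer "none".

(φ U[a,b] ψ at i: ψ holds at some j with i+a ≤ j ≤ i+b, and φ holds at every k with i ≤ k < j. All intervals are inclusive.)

Need earliest j ≥ 1 with recv, and (done ∨ ¬recv) at every k in [1,j-1].
  j=1: rhs fails.
  j=2: rhs fails.
  j=3: rhs fails.
  j=4: rhs holds; lhs holds on [1,3]. k = 3.

3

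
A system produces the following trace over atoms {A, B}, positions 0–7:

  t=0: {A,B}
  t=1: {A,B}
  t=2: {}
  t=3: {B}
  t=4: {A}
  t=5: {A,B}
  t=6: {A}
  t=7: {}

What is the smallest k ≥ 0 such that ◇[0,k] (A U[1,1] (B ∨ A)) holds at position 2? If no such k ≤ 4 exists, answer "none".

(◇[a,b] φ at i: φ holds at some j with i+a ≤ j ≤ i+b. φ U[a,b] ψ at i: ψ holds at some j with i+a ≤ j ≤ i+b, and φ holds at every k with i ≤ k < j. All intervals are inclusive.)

Scan j = 2,3,… for (A U[1,1] (B ∨ A)):
  j=2: fails
  j=3: fails
  j=4: holds
First hit at j=4, so smallest k = 4-2 = 2.

2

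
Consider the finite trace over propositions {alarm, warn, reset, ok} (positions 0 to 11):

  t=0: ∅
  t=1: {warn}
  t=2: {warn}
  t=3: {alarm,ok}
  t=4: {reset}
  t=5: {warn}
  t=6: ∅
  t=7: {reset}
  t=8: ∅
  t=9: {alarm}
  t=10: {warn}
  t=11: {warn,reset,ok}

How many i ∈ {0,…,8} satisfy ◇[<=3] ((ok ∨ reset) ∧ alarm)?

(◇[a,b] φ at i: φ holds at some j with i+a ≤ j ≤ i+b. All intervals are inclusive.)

4

Evaluate at each i in [0,8]:
  i=0: ✓ (witness j=3)
  i=1: ✓ (witness j=3)
  i=2: ✓ (witness j=3)
  i=3: ✓ (witness j=3)
  i=4: ✗ (none in [4,7])
  i=5: ✗ (none in [5,8])
  i=6: ✗ (none in [6,9])
  i=7: ✗ (none in [7,10])
  i=8: ✗ (none in [8,11])
Positions where it holds: {0, 1, 2, 3} → 4.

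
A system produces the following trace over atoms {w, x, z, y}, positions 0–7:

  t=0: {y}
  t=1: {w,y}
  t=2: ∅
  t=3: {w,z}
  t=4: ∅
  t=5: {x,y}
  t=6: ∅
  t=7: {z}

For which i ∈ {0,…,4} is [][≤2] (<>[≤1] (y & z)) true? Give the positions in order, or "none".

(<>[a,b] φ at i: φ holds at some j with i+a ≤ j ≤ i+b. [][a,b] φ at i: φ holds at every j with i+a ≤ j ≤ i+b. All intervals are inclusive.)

Evaluate at each i in [0,4]:
  i=0: ✗ (fails at j=0)
  i=1: ✗ (fails at j=1)
  i=2: ✗ (fails at j=2)
  i=3: ✗ (fails at j=3)
  i=4: ✗ (fails at j=4)

none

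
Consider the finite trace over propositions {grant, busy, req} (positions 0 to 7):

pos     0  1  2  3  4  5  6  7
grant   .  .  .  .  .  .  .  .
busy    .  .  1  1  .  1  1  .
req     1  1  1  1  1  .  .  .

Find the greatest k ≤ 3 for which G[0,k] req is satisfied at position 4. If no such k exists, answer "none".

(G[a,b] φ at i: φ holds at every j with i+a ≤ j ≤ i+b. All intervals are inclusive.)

req must hold from j=4 onward; find where it first fails.
  j=4: holds
  j=5: fails
Holds on [4,4], so largest k = 0.

0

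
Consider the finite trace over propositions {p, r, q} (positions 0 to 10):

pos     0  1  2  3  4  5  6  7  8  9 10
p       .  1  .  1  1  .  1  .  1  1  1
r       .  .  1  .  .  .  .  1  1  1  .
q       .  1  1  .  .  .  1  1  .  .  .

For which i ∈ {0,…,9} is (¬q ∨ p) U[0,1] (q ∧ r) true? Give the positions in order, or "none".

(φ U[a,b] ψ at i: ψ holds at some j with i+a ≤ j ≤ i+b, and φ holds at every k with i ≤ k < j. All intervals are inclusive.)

Evaluate at each i in [0,9]:
  i=0: ✗ (no rhs in [0,1])
  i=1: ✓ (rhs at j=2; lhs holds on [1,1])
  i=2: ✓ (rhs at j=2)
  i=3: ✗ (no rhs in [3,4])
  i=4: ✗ (no rhs in [4,5])
  i=5: ✗ (no rhs in [5,6])
  i=6: ✓ (rhs at j=7; lhs holds on [6,6])
  i=7: ✓ (rhs at j=7)
  i=8: ✗ (no rhs in [8,9])
  i=9: ✗ (no rhs in [9,10])

1, 2, 6, 7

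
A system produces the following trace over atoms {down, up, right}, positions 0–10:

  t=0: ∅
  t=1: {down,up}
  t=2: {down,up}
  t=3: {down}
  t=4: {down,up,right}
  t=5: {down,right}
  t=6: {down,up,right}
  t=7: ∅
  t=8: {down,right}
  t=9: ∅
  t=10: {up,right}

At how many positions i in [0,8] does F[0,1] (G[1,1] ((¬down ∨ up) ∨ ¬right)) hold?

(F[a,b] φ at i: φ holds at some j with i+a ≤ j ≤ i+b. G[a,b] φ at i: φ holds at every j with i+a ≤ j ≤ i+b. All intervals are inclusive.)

9

Evaluate at each i in [0,8]:
  i=0: ✓ (witness j=0)
  i=1: ✓ (witness j=1)
  i=2: ✓ (witness j=2)
  i=3: ✓ (witness j=3)
  i=4: ✓ (witness j=5)
  i=5: ✓ (witness j=5)
  i=6: ✓ (witness j=6)
  i=7: ✓ (witness j=8)
  i=8: ✓ (witness j=8)
Positions where it holds: {0, 1, 2, 3, 4, 5, 6, 7, 8} → 9.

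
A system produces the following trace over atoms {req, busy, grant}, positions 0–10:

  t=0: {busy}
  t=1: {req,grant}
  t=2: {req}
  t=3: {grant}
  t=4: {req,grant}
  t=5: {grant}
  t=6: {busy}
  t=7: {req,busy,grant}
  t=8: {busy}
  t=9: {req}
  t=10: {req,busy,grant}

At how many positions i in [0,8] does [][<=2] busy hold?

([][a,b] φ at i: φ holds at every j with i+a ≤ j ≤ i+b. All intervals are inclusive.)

1

Evaluate at each i in [0,8]:
  i=0: ✗ (fails at j=1)
  i=1: ✗ (fails at j=1)
  i=2: ✗ (fails at j=2)
  i=3: ✗ (fails at j=3)
  i=4: ✗ (fails at j=4)
  i=5: ✗ (fails at j=5)
  i=6: ✓ (all of [6,8])
  i=7: ✗ (fails at j=9)
  i=8: ✗ (fails at j=9)
Positions where it holds: {6} → 1.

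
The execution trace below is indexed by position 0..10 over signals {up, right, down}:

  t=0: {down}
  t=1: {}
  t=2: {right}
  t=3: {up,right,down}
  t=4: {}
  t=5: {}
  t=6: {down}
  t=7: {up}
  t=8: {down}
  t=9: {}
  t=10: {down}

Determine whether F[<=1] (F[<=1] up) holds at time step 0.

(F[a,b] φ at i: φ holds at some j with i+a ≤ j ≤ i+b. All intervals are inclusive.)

Check F[<=1] up at each j in [0,1]:
  j=0: fails (none in [0,1])
  j=1: fails (none in [1,2])
No position in the window satisfies it → formula fails.

Does not hold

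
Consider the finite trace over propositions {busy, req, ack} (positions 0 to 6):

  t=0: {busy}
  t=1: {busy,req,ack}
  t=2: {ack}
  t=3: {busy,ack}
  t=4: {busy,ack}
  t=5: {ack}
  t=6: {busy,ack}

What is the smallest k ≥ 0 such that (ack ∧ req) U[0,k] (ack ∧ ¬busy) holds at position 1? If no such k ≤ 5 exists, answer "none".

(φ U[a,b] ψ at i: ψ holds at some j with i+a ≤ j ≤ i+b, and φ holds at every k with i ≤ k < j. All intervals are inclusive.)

Need earliest j ≥ 1 with (ack ∧ ¬busy), and (ack ∧ req) at every k in [1,j-1].
  j=1: rhs fails.
  j=2: rhs holds; lhs holds on [1,1]. k = 1.

1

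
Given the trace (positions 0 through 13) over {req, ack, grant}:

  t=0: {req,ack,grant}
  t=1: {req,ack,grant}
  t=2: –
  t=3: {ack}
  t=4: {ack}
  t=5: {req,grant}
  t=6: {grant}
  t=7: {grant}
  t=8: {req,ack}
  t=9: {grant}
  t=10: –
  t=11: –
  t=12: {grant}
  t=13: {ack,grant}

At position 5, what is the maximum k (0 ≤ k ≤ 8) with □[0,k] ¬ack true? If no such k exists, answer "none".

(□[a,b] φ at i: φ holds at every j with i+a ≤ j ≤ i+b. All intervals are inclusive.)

2

¬ack must hold from j=5 onward; find where it first fails.
  j=5: holds
  j=6: holds
  j=7: holds
  j=8: fails
Holds on [5,7], so largest k = 2.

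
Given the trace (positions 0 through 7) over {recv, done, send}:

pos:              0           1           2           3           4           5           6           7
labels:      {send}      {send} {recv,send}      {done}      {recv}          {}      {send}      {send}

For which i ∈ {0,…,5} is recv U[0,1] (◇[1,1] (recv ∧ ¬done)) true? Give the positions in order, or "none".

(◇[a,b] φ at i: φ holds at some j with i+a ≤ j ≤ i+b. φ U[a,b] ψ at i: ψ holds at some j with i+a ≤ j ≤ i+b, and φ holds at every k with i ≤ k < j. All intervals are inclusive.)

1, 2, 3

Evaluate at each i in [0,5]:
  i=0: ✗ (lhs fails at k=0 before rhs at j=1)
  i=1: ✓ (rhs at j=1)
  i=2: ✓ (rhs at j=3; lhs holds on [2,2])
  i=3: ✓ (rhs at j=3)
  i=4: ✗ (no rhs in [4,5])
  i=5: ✗ (no rhs in [5,6])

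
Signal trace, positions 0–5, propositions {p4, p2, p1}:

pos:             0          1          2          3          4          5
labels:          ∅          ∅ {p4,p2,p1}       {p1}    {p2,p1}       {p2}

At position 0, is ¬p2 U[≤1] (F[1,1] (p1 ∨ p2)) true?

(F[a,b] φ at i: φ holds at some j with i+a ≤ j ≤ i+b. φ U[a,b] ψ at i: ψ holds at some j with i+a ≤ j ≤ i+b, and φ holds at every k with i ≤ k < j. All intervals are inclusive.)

Need some j in [0,1] with F[1,1] (p1 ∨ p2), and ¬p2 at every k in [0,j-1].
  j=0: F[1,1] (p1 ∨ p2) — fails (none in [1,1]).
  j=1: F[1,1] (p1 ∨ p2) holds; ¬p2 holds at every k in [0,0] → satisfied.

Yes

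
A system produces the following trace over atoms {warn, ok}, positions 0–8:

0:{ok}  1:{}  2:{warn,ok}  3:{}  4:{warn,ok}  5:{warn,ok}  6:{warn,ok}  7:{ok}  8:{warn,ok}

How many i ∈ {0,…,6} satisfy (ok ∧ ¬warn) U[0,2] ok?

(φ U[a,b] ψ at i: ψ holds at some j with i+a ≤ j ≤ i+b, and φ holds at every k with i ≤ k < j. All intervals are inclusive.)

5

Evaluate at each i in [0,6]:
  i=0: ✓ (rhs at j=0)
  i=1: ✗ (lhs fails at k=1 before rhs at j=2)
  i=2: ✓ (rhs at j=2)
  i=3: ✗ (lhs fails at k=3 before rhs at j=4)
  i=4: ✓ (rhs at j=4)
  i=5: ✓ (rhs at j=5)
  i=6: ✓ (rhs at j=6)
Positions where it holds: {0, 2, 4, 5, 6} → 5.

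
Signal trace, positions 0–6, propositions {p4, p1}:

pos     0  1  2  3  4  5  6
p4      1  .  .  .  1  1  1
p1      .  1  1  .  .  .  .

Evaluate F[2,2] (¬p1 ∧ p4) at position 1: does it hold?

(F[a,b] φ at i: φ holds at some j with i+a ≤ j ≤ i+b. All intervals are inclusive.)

Check (¬p1 ∧ p4) at each j in [3,3]:
  j=3: false
No position in the window satisfies it → formula fails.

Does not hold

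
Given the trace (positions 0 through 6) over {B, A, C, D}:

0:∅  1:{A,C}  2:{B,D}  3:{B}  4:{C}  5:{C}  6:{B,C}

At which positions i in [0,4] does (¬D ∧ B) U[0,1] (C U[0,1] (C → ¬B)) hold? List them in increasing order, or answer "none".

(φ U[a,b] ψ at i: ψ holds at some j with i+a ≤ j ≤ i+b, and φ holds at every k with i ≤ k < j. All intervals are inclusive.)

Evaluate at each i in [0,4]:
  i=0: ✓ (rhs at j=0)
  i=1: ✓ (rhs at j=1)
  i=2: ✓ (rhs at j=2)
  i=3: ✓ (rhs at j=3)
  i=4: ✓ (rhs at j=4)

0, 1, 2, 3, 4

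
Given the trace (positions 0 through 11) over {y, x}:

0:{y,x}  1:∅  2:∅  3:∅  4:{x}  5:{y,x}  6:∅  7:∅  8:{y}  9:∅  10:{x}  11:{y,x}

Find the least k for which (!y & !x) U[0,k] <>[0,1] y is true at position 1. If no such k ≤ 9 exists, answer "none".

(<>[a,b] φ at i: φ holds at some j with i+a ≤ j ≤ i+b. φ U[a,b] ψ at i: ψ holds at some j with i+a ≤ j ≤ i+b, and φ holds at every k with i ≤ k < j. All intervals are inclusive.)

3

Need earliest j ≥ 1 with <>[0,1] y, and (!y & !x) at every k in [1,j-1].
  j=1: rhs fails.
  j=2: rhs fails.
  j=3: rhs fails.
  j=4: rhs holds; lhs holds on [1,3]. k = 3.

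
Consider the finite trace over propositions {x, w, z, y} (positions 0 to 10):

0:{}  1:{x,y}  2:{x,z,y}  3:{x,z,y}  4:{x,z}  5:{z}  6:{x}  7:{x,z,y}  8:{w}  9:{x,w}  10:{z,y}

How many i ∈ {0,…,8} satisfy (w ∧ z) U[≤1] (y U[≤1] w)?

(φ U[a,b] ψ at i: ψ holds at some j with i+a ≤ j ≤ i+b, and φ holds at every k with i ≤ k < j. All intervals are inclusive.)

Evaluate at each i in [0,8]:
  i=0: ✗ (no rhs in [0,1])
  i=1: ✗ (no rhs in [1,2])
  i=2: ✗ (no rhs in [2,3])
  i=3: ✗ (no rhs in [3,4])
  i=4: ✗ (no rhs in [4,5])
  i=5: ✗ (no rhs in [5,6])
  i=6: ✗ (lhs fails at k=6 before rhs at j=7)
  i=7: ✓ (rhs at j=7)
  i=8: ✓ (rhs at j=8)
Positions where it holds: {7, 8} → 2.

2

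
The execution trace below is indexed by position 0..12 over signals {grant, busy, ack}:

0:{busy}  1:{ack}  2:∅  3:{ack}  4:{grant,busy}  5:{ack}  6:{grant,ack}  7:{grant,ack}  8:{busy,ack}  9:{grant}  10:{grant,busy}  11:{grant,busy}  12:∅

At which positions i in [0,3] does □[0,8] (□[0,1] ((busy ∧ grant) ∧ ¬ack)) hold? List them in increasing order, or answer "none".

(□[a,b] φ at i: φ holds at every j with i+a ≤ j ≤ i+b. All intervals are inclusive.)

Evaluate at each i in [0,3]:
  i=0: ✗ (fails at j=0)
  i=1: ✗ (fails at j=1)
  i=2: ✗ (fails at j=2)
  i=3: ✗ (fails at j=3)

none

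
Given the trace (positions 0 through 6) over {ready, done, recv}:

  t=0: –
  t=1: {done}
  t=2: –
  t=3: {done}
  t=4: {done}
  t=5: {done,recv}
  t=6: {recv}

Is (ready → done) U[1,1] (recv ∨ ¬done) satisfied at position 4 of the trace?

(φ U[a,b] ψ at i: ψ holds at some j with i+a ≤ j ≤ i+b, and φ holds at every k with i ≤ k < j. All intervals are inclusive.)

Need some j in [5,5] with (recv ∨ ¬done), and (ready → done) at every k in [4,j-1].
  j=5: (recv ∨ ¬done) holds; (ready → done) holds at every k in [4,4] → satisfied.

Holds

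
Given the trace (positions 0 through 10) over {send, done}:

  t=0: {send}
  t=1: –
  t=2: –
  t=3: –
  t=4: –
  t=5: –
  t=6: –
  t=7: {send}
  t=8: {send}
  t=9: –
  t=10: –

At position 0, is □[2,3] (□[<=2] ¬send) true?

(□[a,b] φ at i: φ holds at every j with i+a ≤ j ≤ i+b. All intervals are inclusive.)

True

Check □[<=2] ¬send at every j in [2,3]:
  j=2: holds on [2,4]
  j=3: holds on [3,5]
All positions satisfy it → formula holds.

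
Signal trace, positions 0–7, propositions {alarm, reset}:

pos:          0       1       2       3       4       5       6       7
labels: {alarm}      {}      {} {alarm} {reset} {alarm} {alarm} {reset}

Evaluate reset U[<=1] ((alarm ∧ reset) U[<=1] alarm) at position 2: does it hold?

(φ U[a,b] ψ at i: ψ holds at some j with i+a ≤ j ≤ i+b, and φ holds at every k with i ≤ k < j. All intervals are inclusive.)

Does not hold

Need some j in [2,3] with ((alarm ∧ reset) U[<=1] alarm), and reset at every k in [2,j-1].
  j=2: ((alarm ∧ reset) U[<=1] alarm) — fails.
  j=3: ((alarm ∧ reset) U[<=1] alarm) holds, but reset fails at k=2 → not this j.
No j in the window works → until fails.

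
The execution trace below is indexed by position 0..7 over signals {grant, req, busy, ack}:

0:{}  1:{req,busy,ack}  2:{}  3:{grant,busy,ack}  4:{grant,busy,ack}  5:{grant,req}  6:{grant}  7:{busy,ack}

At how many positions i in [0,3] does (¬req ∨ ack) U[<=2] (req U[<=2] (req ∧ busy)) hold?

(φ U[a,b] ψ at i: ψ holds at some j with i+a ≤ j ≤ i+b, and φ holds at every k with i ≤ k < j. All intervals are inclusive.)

Evaluate at each i in [0,3]:
  i=0: ✓ (rhs at j=1; lhs holds on [0,0])
  i=1: ✓ (rhs at j=1)
  i=2: ✗ (no rhs in [2,4])
  i=3: ✗ (no rhs in [3,5])
Positions where it holds: {0, 1} → 2.

2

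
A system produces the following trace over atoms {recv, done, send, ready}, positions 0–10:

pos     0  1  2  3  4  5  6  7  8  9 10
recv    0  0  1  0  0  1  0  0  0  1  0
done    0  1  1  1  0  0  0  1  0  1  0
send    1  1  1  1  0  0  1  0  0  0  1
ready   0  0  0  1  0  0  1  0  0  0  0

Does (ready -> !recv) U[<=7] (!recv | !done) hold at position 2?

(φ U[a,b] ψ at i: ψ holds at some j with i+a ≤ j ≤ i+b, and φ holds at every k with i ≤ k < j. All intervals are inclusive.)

Need some j in [2,9] with (!recv | !done), and (ready -> !recv) at every k in [2,j-1].
  j=2: (!recv | !done) false.
  j=3: (!recv | !done) holds; (ready -> !recv) holds at every k in [2,2] → satisfied.

Yes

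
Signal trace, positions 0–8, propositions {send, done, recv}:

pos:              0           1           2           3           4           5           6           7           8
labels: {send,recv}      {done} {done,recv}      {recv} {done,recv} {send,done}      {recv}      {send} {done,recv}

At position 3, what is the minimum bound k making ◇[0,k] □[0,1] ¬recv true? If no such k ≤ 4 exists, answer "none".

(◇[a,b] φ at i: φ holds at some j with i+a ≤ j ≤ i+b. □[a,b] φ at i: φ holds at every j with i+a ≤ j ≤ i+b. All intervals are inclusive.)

Scan j = 3,4,… for □[0,1] ¬recv:
  j=3: fails
  j=4: fails
  j=5: fails
  j=6: fails
  j=7: fails
No j in [3,7] satisfies it → none.

none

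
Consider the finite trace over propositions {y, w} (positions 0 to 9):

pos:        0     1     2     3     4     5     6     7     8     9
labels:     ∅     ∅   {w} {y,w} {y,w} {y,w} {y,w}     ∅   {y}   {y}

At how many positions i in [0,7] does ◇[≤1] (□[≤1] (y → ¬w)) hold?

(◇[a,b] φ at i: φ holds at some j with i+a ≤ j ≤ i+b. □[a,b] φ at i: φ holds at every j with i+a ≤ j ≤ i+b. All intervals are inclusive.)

Evaluate at each i in [0,7]:
  i=0: ✓ (witness j=0)
  i=1: ✓ (witness j=1)
  i=2: ✗ (none in [2,3])
  i=3: ✗ (none in [3,4])
  i=4: ✗ (none in [4,5])
  i=5: ✗ (none in [5,6])
  i=6: ✓ (witness j=7)
  i=7: ✓ (witness j=7)
Positions where it holds: {0, 1, 6, 7} → 4.

4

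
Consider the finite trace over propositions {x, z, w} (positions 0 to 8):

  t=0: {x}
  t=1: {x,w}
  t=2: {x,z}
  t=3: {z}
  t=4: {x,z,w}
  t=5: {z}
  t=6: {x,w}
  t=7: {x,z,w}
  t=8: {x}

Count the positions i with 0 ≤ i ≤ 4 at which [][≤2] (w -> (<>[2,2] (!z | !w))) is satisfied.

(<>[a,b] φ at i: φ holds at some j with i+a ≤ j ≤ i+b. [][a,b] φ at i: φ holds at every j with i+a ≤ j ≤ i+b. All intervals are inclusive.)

5

Evaluate at each i in [0,4]:
  i=0: ✓ (all of [0,2])
  i=1: ✓ (all of [1,3])
  i=2: ✓ (all of [2,4])
  i=3: ✓ (all of [3,5])
  i=4: ✓ (all of [4,6])
Positions where it holds: {0, 1, 2, 3, 4} → 5.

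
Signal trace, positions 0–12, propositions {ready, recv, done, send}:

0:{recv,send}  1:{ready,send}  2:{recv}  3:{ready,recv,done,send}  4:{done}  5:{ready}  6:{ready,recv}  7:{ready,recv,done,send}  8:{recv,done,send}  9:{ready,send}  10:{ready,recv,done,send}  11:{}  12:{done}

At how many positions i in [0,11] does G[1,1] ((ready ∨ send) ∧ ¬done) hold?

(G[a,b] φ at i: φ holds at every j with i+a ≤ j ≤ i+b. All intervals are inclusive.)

Evaluate at each i in [0,11]:
  i=0: ✓ (all of [1,1])
  i=1: ✗ (fails at j=2)
  i=2: ✗ (fails at j=3)
  i=3: ✗ (fails at j=4)
  i=4: ✓ (all of [5,5])
  i=5: ✓ (all of [6,6])
  i=6: ✗ (fails at j=7)
  i=7: ✗ (fails at j=8)
  i=8: ✓ (all of [9,9])
  i=9: ✗ (fails at j=10)
  i=10: ✗ (fails at j=11)
  i=11: ✗ (fails at j=12)
Positions where it holds: {0, 4, 5, 8} → 4.

4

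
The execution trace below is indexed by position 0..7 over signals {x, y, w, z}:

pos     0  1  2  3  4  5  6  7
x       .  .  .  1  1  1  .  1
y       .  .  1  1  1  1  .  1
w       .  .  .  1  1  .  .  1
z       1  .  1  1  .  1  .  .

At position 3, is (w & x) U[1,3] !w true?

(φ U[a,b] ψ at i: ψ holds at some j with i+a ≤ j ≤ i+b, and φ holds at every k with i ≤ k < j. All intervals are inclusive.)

True

Need some j in [4,6] with !w, and (w & x) at every k in [3,j-1].
  j=4: !w false.
  j=5: !w holds; (w & x) holds at every k in [3,4] → satisfied.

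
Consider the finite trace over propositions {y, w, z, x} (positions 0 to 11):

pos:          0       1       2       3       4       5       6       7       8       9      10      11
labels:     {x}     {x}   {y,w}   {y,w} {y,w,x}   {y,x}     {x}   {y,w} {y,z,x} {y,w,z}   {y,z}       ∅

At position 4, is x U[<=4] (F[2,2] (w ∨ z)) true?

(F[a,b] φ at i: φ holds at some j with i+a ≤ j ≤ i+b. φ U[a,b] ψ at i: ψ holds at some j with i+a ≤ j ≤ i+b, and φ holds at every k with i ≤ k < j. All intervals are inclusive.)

True

Need some j in [4,8] with F[2,2] (w ∨ z), and x at every k in [4,j-1].
  j=4: F[2,2] (w ∨ z) — fails (none in [6,6]).
  j=5: F[2,2] (w ∨ z) holds; x holds at every k in [4,4] → satisfied.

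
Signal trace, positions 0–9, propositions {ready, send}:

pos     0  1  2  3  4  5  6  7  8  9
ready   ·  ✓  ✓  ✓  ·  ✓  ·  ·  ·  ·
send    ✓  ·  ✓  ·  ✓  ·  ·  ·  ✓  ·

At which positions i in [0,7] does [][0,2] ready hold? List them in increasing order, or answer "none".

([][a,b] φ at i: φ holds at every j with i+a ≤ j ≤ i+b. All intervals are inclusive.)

Evaluate at each i in [0,7]:
  i=0: ✗ (fails at j=0)
  i=1: ✓ (all of [1,3])
  i=2: ✗ (fails at j=4)
  i=3: ✗ (fails at j=4)
  i=4: ✗ (fails at j=4)
  i=5: ✗ (fails at j=6)
  i=6: ✗ (fails at j=6)
  i=7: ✗ (fails at j=7)

1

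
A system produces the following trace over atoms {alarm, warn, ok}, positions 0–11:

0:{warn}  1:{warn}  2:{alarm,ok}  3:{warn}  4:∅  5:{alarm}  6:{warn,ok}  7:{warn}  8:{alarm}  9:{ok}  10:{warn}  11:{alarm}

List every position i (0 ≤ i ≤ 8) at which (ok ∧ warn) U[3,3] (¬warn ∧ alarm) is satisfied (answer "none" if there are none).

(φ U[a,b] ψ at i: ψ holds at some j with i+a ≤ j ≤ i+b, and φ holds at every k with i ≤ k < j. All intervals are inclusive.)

Evaluate at each i in [0,8]:
  i=0: ✗ (no rhs in [3,3])
  i=1: ✗ (no rhs in [4,4])
  i=2: ✗ (lhs fails at k=2 before rhs at j=5)
  i=3: ✗ (no rhs in [6,6])
  i=4: ✗ (no rhs in [7,7])
  i=5: ✗ (lhs fails at k=5 before rhs at j=8)
  i=6: ✗ (no rhs in [9,9])
  i=7: ✗ (no rhs in [10,10])
  i=8: ✗ (lhs fails at k=8 before rhs at j=11)

none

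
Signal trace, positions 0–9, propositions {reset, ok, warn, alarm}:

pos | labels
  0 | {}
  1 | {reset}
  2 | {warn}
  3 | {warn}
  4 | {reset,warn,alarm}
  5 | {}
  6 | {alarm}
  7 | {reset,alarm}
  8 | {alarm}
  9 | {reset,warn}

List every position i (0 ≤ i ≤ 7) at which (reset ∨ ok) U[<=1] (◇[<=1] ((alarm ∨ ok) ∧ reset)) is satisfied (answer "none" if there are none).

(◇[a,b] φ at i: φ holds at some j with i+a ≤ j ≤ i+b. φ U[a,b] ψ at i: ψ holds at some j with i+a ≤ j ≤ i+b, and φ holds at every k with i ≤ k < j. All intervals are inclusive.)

3, 4, 6, 7

Evaluate at each i in [0,7]:
  i=0: ✗ (no rhs in [0,1])
  i=1: ✗ (no rhs in [1,2])
  i=2: ✗ (lhs fails at k=2 before rhs at j=3)
  i=3: ✓ (rhs at j=3)
  i=4: ✓ (rhs at j=4)
  i=5: ✗ (lhs fails at k=5 before rhs at j=6)
  i=6: ✓ (rhs at j=6)
  i=7: ✓ (rhs at j=7)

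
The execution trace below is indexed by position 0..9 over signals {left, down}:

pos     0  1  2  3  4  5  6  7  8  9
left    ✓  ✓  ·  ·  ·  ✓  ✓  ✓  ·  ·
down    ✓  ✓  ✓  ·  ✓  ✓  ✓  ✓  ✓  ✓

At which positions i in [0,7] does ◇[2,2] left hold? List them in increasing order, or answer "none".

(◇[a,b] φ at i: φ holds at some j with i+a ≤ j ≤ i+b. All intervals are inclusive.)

3, 4, 5

Evaluate at each i in [0,7]:
  i=0: ✗ (none in [2,2])
  i=1: ✗ (none in [3,3])
  i=2: ✗ (none in [4,4])
  i=3: ✓ (witness j=5)
  i=4: ✓ (witness j=6)
  i=5: ✓ (witness j=7)
  i=6: ✗ (none in [8,8])
  i=7: ✗ (none in [9,9])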